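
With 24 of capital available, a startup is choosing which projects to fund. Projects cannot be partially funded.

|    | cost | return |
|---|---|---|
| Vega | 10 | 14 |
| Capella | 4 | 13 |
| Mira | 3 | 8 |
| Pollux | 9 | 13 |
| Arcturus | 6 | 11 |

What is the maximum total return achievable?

46

Vega + Capella + Mira + Arcturus: cost 10 + 4 + 3 + 6 = 23 ≤ 24, return 14 + 13 + 8 + 11 = 46.
Vega + Capella + Pollux: cost 10 + 4 + 9 = 23 ≤ 24, return 14 + 13 + 13 = 40.
Capella + Mira + Pollux + Arcturus: cost 4 + 3 + 9 + 6 = 22 ≤ 24, return 13 + 8 + 13 + 11 = 45.
Best is Vega, Capella, Mira, and Arcturus with total return 46.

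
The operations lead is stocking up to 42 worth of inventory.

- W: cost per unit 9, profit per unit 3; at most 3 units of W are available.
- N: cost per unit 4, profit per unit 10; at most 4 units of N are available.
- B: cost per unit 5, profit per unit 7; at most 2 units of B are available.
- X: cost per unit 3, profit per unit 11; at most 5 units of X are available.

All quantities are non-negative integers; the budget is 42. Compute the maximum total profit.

109

This is a bounded integer knapsack.
4×N, 2×B, and 5×X: cost 41 ≤ 42, profit 4·10 + 2·7 + 5·11 = 109.
4×N, 1×B, and 5×X: cost 36 ≤ 42, profit 4·10 + 1·7 + 5·11 = 102.
Best is 109.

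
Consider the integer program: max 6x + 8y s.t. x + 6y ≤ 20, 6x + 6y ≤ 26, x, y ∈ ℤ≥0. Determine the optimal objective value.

30

Relaxing integrality, the LP optimum is 32.27 at (x,y) = (1.2, 3.13), which is not an integer point.
(x,y)=(1,3): 1·1+6·3=19≤20, 6·1+6·3=24≤26, objective 30.
(x,y)=(2,2): 1·2+6·2=14≤20, 6·2+6·2=24≤26, objective 28.
(x,y)=(0,3): 1·0+6·3=18≤20, 6·0+6·3=18≤26, objective 24.
No feasible integer point exceeds 30.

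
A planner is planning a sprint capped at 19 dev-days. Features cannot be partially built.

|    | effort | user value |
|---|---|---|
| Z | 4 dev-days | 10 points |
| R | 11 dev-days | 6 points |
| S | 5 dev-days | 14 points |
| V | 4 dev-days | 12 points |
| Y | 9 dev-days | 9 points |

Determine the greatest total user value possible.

Allowing fractional choices, the relaxed optimum would be about 42.0, but features are indivisible.
Z + S + V: effort 4 + 5 + 4 = 13 ≤ 19, user value 10 + 14 + 12 = 36.
S + V + Y: effort 5 + 4 + 9 = 18 ≤ 19, user value 14 + 12 + 9 = 35.
Best is Z, S, and V with total user value 36.

36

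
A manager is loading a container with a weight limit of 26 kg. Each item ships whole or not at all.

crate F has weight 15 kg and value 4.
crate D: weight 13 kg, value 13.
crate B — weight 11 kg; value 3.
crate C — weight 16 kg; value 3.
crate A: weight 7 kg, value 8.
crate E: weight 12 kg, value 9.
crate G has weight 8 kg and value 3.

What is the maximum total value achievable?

Allowing fractional choices, the relaxed optimum would be about 25.5, but items are indivisible.
crate A + crate E: weight 7 + 12 = 19 ≤ 26, value 8 + 9 = 17.
crate D + crate A: weight 13 + 7 = 20 ≤ 26, value 13 + 8 = 21.
crate D + crate E: weight 13 + 12 = 25 ≤ 26, value 13 + 9 = 22.
Best is crate D and crate E with total value 22.

22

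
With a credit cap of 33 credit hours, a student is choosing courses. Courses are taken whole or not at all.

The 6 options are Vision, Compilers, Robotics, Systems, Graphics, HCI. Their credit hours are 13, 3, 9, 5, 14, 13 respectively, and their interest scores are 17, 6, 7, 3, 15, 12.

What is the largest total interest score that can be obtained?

38

This is a 0-1 knapsack instance.
Take Vision, Compilers, and Graphics: credit hours 13 + 3 + 14 = 30 ≤ 33, interest score 17 + 6 + 15 = 38.
No other feasible combination does better.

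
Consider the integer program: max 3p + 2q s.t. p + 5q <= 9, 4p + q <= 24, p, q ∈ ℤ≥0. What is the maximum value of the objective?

18

Relaxing integrality, the LP optimum is 18.79 at (p,q) = (5.84, 0.632), which is not an integer point.
(p,q)=(6,0) is feasible, giving 18.
(p,q)=(5,0) is feasible, giving 15.
(p,q)=(4,1) is feasible, giving 14.
(p,q)=(4,0) is feasible, giving 12.
Maximum is 18 at (p,q)=(6,0).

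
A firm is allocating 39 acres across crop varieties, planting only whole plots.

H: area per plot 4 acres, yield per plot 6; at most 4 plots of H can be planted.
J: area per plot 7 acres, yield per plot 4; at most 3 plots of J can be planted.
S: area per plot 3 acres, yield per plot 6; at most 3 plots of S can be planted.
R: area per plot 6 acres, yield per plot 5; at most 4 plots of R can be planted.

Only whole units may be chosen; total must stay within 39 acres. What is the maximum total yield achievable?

52

S has the best ratio (6/3); taking only S gives at most 3×6 = 18 (stopped by the supply cap of 3).
Mixing does better — 4×H, 3×S, and 2×R: area 37 ≤ 39, yield 4·6 + 3·6 + 2·5 = 52.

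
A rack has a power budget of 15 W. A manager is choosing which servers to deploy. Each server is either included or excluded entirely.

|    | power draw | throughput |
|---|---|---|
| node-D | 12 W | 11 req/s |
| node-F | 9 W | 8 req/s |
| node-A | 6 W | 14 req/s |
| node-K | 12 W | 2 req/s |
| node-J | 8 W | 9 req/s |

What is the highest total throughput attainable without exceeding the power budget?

23

node-F + node-A: power draw 9 + 6 = 15 ≤ 15, throughput 8 + 14 = 22.
node-A + node-J: power draw 6 + 8 = 14 ≤ 15, throughput 14 + 9 = 23.
Best is node-A and node-J with total throughput 23.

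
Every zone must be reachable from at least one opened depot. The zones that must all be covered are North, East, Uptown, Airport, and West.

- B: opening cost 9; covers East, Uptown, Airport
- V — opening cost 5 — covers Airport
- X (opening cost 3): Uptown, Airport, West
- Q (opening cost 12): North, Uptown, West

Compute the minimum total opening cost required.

21

The greedy cost-per-new-zone heuristic would pick X, B, and Q for 24, but a cheaper cover exists.
Choose B and Q: together they cover North, East, Uptown, Airport, West — every zone.
Total opening cost: 9 + 12 = 21.
No cover costs less than 21.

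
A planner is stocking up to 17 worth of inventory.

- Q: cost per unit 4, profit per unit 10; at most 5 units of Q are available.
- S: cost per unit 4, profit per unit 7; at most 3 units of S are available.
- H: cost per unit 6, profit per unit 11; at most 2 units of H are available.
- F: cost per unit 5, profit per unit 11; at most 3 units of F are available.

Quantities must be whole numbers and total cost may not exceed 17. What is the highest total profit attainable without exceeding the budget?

41

Take 3×Q and 1×F: cost 17 ≤ 17, profit 3·10 + 1·11 = 41.
No other integer combination yields more.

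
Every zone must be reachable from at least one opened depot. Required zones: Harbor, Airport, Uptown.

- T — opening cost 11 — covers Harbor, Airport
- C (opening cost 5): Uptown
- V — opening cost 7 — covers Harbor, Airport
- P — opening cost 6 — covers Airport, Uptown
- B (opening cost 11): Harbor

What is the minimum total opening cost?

12

This is a weighted set-cover instance.
Choose C and V: together they cover Harbor, Airport, Uptown — every zone.
Total opening cost: 5 + 7 = 12.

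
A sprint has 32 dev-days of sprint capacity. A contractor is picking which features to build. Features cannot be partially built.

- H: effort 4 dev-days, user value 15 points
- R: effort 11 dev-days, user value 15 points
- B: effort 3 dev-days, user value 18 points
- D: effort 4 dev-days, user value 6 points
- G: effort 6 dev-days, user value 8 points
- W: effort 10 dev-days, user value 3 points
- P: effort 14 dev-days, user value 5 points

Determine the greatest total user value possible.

62

This is a 0-1 knapsack instance.
Take H, R, B, D, and G: effort 4 + 11 + 3 + 4 + 6 = 28 ≤ 32, user value 15 + 15 + 18 + 6 + 8 = 62.
No other feasible combination does better.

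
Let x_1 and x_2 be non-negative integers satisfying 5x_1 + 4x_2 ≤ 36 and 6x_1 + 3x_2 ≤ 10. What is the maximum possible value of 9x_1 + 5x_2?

15

The continuous relaxation peaks at (0, 3.33) with value 16.67; rounding to a feasible lattice point costs some objective.
(x_1,x_2)=(0,3): 5·0+4·3=12≤36, 6·0+3·3=9≤10, objective 15.
(x_1,x_2)=(0,2): 5·0+4·2=8≤36, 6·0+3·2=6≤10, objective 10.
The best lattice point is (0,3), giving 15.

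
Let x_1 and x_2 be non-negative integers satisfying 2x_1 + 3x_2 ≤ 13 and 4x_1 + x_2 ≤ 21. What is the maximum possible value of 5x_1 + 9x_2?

Relaxing integrality, the LP optimum is 39.00 at (x_1,x_2) = (0, 4.33), which is not an integer point.
(x_1,x_2)=(2,3): 2·2+3·3=13≤13, 4·2+1·3=11≤21, objective 37.
(x_1,x_2)=(0,4): 2·0+3·4=12≤13, 4·0+1·4=4≤21, objective 36.
(x_1,x_2)=(3,2): 2·3+3·2=12≤13, 4·3+1·2=14≤21, objective 33.
(x_1,x_2)=(1,3): 2·1+3·3=11≤13, 4·1+1·3=7≤21, objective 32.
Maximum is 37 at (x_1,x_2)=(2,3).

37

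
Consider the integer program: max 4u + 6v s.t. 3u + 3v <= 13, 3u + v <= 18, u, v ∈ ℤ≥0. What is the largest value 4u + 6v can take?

(u,v)=(0,4) is feasible, giving 24.
(u,v)=(1,3) is feasible, giving 22.
(u,v)=(0,3) is feasible, giving 18.
No feasible integer point exceeds 24.

24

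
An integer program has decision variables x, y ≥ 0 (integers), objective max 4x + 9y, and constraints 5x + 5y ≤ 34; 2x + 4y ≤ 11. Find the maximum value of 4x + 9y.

22

Relaxing integrality, the LP optimum is 24.75 at (x,y) = (0, 2.75), which is not an integer point.
(x,y)=(1,2): 5·1+5·2=15≤34, 2·1+4·2=10≤11, objective 22.
(x,y)=(0,2): 5·0+5·2=10≤34, 2·0+4·2=8≤11, objective 18.
The best lattice point is (1,2), giving 22.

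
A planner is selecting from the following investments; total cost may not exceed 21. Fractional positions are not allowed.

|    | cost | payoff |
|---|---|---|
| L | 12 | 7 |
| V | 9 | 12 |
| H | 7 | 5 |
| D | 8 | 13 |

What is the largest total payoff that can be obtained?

25

Allowing fractional choices, the relaxed optimum would be about 27.9, but investments are indivisible.
L + D: cost 12 + 8 = 20 ≤ 21, payoff 7 + 13 = 20.
V + D: cost 9 + 8 = 17 ≤ 21, payoff 12 + 13 = 25.
Best is V and D with total payoff 25.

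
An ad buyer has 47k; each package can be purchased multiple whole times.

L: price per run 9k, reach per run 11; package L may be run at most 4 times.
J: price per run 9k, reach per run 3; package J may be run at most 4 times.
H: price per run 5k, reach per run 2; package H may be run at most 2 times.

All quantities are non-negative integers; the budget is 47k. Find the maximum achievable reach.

48

L has the best ratio (11/9); taking only L gives at most 4×11 = 44 (stopped by the supply cap of 4).
Mixing does better — 4×L and 2×H: price 46 ≤ 47, reach 4·11 + 2·2 = 48.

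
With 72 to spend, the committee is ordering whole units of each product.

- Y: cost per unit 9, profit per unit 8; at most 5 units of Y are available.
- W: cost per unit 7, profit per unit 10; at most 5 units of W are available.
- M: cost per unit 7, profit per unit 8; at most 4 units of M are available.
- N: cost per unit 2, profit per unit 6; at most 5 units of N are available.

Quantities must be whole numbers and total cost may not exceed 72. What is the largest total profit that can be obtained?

N has the best ratio (6/2); taking only N gives at most 5×6 = 30 (stopped by the supply cap of 5).
Mixing does better — 5×W, 4×M, and 4×N: cost 71 ≤ 72, profit 5·10 + 4·8 + 4·6 = 106.

106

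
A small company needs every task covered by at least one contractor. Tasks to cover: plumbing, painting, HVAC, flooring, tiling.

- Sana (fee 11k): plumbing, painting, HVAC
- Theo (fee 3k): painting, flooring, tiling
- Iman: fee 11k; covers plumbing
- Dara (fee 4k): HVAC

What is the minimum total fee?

14

The greedy cost-per-new-task heuristic would pick Theo, Dara, and Sana for 18, but a cheaper cover exists.
Choose Sana and Theo: together they cover plumbing, painting, HVAC, flooring, tiling — every task.
Total fee: 11 + 3 = 14.
No cover costs less than 14.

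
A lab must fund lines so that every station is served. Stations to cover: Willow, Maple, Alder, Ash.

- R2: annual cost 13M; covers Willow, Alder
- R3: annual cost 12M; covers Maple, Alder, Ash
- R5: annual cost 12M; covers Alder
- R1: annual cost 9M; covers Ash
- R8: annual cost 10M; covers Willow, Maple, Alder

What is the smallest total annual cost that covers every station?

Choose R1 and R8: together they cover Willow, Maple, Alder, Ash — every station.
Total annual cost: 9 + 10 = 19.
No cover costs less than 19.

19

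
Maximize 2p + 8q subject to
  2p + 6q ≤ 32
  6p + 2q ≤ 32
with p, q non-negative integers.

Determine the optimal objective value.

Relaxing integrality, the LP optimum is 42.67 at (p,q) = (0, 5.33), which is not an integer point.
(p,q)=(1,5): 2·1+6·5=32≤32, 6·1+2·5=16≤32, objective 42.
(p,q)=(0,5): 2·0+6·5=30≤32, 6·0+2·5=10≤32, objective 40.
Maximum is 42 at (p,q)=(1,5).

42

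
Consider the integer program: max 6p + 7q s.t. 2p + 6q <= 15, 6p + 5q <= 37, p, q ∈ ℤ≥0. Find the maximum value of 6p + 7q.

36

The continuous relaxation peaks at (5.65, 0.615) with value 38.23; rounding to a feasible lattice point costs some objective.
(p,q)=(6,0): 2·6+6·0=12≤15, 6·6+5·0=36≤37, objective 36.
(p,q)=(4,1): 2·4+6·1=14≤15, 6·4+5·1=29≤37, objective 31.
(p,q)=(5,0): 2·5+6·0=10≤15, 6·5+5·0=30≤37, objective 30.
Maximum is 36 at (p,q)=(6,0).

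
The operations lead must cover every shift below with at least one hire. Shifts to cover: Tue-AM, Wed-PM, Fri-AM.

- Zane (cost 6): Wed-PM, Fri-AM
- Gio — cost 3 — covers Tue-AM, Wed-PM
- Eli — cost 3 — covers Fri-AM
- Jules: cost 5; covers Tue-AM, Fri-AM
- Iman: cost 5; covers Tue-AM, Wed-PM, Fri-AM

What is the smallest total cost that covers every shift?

5

This is a weighted set-cover instance.
The greedy cost-per-new-shift heuristic would pick Gio and Eli for 6, but a cheaper cover exists.
Iman alone covers Tue-AM, Wed-PM, Fri-AM — every shift.
Total cost: 5.
No cover costs less than 5.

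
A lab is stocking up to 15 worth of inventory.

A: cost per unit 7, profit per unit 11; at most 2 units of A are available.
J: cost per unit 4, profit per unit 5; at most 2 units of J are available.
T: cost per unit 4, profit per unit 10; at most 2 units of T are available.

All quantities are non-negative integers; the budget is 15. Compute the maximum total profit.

This is a bounded integer knapsack.
Take 1×A and 2×T: cost 15 ≤ 15, profit 1·11 + 2·10 = 31.
T has the best ratio (10/4) and is taken to its limit of 2; remaining capacity is filled optimally with the others.

31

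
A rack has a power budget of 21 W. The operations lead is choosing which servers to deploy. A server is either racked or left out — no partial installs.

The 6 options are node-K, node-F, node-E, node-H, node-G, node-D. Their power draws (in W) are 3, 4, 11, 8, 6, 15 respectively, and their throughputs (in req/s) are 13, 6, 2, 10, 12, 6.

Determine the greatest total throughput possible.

41

Treat it as a binary knapsack problem.
Take node-K, node-F, node-H, and node-G: power draw 3 + 4 + 8 + 6 = 21 ≤ 21, throughput 13 + 6 + 10 + 12 = 41.
No other feasible combination does better.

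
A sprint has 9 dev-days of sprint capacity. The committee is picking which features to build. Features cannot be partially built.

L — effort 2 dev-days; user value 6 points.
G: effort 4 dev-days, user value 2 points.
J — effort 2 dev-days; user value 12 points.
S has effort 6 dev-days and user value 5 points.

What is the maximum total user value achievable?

20

This is a 0-1 knapsack instance.
L + G + J: effort 2 + 4 + 2 = 8 ≤ 9, user value 6 + 2 + 12 = 20.
L + J: effort 2 + 2 = 4 ≤ 9, user value 6 + 12 = 18.
J + S: effort 2 + 6 = 8 ≤ 9, user value 12 + 5 = 17.
Best is L, G, and J with total user value 20.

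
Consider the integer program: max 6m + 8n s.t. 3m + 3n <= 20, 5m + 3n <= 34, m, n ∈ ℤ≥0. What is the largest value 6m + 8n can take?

(m,n)=(0,6) is feasible, giving 48.
(m,n)=(1,5) is feasible, giving 46.
(m,n)=(0,5) is feasible, giving 40.
The best lattice point is (0,6), giving 48.

48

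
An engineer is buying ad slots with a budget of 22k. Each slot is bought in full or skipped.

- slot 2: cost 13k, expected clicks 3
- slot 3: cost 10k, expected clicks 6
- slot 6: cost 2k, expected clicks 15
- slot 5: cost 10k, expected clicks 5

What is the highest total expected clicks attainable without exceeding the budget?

slot 3 + slot 6: cost 10 + 2 = 12 ≤ 22, expected clicks 6 + 15 = 21.
slot 3 + slot 6 + slot 5: cost 10 + 2 + 10 = 22 ≤ 22, expected clicks 6 + 15 + 5 = 26.
Best is slot 3, slot 6, and slot 5 with total expected clicks 26.

26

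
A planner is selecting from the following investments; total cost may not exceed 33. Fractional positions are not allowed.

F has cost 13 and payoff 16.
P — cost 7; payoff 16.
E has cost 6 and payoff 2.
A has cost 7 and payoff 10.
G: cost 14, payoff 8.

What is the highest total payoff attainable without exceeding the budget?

This is a 0-1 knapsack instance.
Allowing fractional choices, the relaxed optimum would be about 45.4, but investments are indivisible.
F + P + A: cost 13 + 7 + 7 = 27 ≤ 33, payoff 16 + 16 + 10 = 42.
F + P + E: cost 13 + 7 + 6 = 26 ≤ 33, payoff 16 + 16 + 2 = 34.
F + P + E + A: cost 13 + 7 + 6 + 7 = 33 ≤ 33, payoff 16 + 16 + 2 + 10 = 44.
Best is F, P, E, and A with total payoff 44.

44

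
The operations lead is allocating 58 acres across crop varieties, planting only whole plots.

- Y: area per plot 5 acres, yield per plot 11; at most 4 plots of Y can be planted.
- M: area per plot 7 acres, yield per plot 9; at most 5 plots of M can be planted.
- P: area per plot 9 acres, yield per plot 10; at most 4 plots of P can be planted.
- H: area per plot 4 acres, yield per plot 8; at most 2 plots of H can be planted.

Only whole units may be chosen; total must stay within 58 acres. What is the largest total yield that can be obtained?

97

Y has the best ratio (11/5); taking only Y gives at most 4×11 = 44 (stopped by the supply cap of 4).
Mixing does better — 4×Y, 3×M, 1×P, and 2×H: area 58 ≤ 58, yield 4·11 + 3·9 + 1·10 + 2·8 = 97.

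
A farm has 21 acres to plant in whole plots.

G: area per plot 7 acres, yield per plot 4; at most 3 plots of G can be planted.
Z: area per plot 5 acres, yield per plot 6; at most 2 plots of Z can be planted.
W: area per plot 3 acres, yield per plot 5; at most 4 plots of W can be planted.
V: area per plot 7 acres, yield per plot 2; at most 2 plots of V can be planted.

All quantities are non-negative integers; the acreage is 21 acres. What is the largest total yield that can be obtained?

W has the best ratio (5/3); taking only W gives at most 4×5 = 20 (stopped by the supply cap of 4).
Mixing does better — 2×Z and 3×W: area 19 ≤ 21, yield 2·6 + 3·5 = 27.

27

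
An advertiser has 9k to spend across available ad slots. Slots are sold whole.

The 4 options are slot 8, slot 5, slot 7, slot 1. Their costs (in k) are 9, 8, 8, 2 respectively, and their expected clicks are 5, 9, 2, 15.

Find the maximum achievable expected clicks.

15

Take slot 1: cost 2 ≤ 9, expected clicks 15.
No other feasible combination does better.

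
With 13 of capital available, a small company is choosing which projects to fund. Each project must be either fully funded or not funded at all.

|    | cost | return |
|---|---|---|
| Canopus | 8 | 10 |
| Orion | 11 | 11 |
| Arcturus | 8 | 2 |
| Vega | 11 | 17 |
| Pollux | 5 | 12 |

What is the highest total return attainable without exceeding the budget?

This is an integer program with binary decision variables.
Take Canopus and Pollux: cost 8 + 5 = 13 ≤ 13, return 10 + 12 = 22.
No other feasible combination does better.

22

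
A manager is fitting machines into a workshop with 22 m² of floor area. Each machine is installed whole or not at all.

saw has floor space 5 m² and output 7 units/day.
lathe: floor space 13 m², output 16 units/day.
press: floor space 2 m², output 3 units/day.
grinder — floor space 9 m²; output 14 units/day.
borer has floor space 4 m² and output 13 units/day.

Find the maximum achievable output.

Allowing fractional choices, the relaxed optimum would be about 39.5, but machines are indivisible.
saw + lathe + borer: floor space 5 + 13 + 4 = 22 ≤ 22, output 7 + 16 + 13 = 36.
saw + press + grinder + borer: floor space 5 + 2 + 9 + 4 = 20 ≤ 22, output 7 + 3 + 14 + 13 = 37.
Best is saw, press, grinder, and borer with total output 37.

37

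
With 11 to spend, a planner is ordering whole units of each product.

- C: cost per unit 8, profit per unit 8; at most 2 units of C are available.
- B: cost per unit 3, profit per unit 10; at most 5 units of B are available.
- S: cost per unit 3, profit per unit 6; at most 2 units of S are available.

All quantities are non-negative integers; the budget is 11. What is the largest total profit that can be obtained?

30

Take 3×B: cost 9 ≤ 11, profit 3·10 = 30.
No other integer combination yields more.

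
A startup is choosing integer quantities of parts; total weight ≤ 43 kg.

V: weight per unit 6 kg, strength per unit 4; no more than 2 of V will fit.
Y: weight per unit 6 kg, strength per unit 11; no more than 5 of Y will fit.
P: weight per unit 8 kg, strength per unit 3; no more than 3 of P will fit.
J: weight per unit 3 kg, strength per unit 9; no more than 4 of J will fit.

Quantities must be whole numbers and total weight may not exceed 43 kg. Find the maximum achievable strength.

This is a bounded integer knapsack.
1×V, 4×Y, and 4×J: weight 42 ≤ 43, strength 1·4 + 4·11 + 4·9 = 84.
5×Y and 4×J: weight 42 ≤ 43, strength 5·11 + 4·9 = 91.
Best is 91.

91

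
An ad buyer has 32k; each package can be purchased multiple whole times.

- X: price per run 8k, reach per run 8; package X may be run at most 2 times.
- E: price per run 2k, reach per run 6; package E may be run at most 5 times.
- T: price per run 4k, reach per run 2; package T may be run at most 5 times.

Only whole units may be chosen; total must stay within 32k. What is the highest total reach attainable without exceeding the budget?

48

Take 2×X, 5×E, and 1×T: price 30 ≤ 32, reach 2·8 + 5·6 + 1·2 = 48.
E has the best ratio (6/2) and is taken to its limit of 5; remaining capacity is filled optimally with the others.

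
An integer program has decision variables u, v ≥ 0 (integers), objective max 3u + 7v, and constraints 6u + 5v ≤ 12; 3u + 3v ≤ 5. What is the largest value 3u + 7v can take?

7

Relaxing integrality, the LP optimum is 11.67 at (u,v) = (0, 1.67), which is not an integer point.
(u,v)=(0,1): 6·0+5·1=5≤12, 3·0+3·1=3≤5, objective 7.
(u,v)=(1,0): 6·1+5·0=6≤12, 3·1+3·0=3≤5, objective 3.
(u,v)=(0,0): 6·0+5·0=0≤12, 3·0+3·0=0≤5, objective 0.
The best lattice point is (0,1), giving 7.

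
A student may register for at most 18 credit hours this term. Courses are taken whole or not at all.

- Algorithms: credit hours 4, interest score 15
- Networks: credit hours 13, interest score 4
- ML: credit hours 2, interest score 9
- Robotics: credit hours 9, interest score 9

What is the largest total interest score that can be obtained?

This is an integer program with binary decision variables.
Algorithms + ML: credit hours 4 + 2 = 6 ≤ 18, interest score 15 + 9 = 24.
Algorithms + ML + Robotics: credit hours 4 + 2 + 9 = 15 ≤ 18, interest score 15 + 9 + 9 = 33.
Algorithms + Robotics: credit hours 4 + 9 = 13 ≤ 18, interest score 15 + 9 = 24.
Best is Algorithms, ML, and Robotics with total interest score 33.

33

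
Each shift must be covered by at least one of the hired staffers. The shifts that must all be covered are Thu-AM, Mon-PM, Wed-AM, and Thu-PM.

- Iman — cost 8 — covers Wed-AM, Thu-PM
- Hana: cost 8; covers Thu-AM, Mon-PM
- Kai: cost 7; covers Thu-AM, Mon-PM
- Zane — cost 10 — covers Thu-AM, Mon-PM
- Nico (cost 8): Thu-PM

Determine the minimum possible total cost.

Choose Iman and Kai: together they cover Thu-AM, Mon-PM, Wed-AM, Thu-PM — every shift.
Total cost: 8 + 7 = 15.
No cover costs less than 15.

15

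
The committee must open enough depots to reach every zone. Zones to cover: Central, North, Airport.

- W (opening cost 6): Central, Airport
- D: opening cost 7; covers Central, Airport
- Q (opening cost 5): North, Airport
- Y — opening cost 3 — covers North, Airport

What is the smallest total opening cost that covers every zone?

Choose W and Y: together they cover Central, North, Airport — every zone.
Total opening cost: 6 + 3 = 9.

9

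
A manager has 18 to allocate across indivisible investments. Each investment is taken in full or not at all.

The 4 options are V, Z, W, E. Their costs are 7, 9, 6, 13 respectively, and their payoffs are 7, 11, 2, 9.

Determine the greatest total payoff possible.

This is a 0-1 knapsack instance.
Allowing fractional choices, the relaxed optimum would be about 19.4, but investments are indivisible.
V + Z: cost 7 + 9 = 16 ≤ 18, payoff 7 + 11 = 18.
Z + W: cost 9 + 6 = 15 ≤ 18, payoff 11 + 2 = 13.
Z: cost 9 ≤ 18, payoff 11.
Best is V and Z with total payoff 18.

18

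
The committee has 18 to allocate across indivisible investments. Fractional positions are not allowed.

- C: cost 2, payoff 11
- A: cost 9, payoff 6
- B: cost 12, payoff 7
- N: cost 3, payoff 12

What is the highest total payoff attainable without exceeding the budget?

30

Treat it as a binary knapsack problem.
Allowing fractional choices, the relaxed optimum would be about 31.3, but investments are indivisible.
C + B + N: cost 2 + 12 + 3 = 17 ≤ 18, payoff 11 + 7 + 12 = 30.
C + A + N: cost 2 + 9 + 3 = 14 ≤ 18, payoff 11 + 6 + 12 = 29.
Best is C, B, and N with total payoff 30.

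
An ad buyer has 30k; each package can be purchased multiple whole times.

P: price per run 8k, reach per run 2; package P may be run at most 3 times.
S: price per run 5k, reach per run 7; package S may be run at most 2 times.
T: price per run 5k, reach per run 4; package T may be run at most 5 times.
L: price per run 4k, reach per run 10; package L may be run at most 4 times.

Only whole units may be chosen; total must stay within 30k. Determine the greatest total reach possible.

This is a bounded integer knapsack.
1×S, 1×T, and 4×L: price 26 ≤ 30, reach 1·7 + 1·4 + 4·10 = 51.
2×S and 4×L: price 26 ≤ 30, reach 2·7 + 4·10 = 54.
Best is 54.

54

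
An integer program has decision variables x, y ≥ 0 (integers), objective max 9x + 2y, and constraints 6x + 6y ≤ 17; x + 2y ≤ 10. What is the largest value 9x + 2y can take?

(x,y)=(2,0) is feasible, giving 18.
(x,y)=(1,1) is feasible, giving 11.
(x,y)=(1,0) is feasible, giving 9.
The best lattice point is (2,0), giving 18.

18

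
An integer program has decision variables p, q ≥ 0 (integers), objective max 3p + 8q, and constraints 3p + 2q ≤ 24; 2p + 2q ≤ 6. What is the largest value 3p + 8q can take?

(p,q)=(0,3) is feasible, giving 24.
(p,q)=(1,2) is feasible, giving 19.
(p,q)=(0,2) is feasible, giving 16.
Maximum is 24 at (p,q)=(0,3).

24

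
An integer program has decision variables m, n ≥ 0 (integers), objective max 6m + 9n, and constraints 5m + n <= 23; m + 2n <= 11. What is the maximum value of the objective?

(m,n)=(3,4): 5·3+1·4=19≤23, 1·3+2·4=11≤11, objective 54.
(m,n)=(4,3): 5·4+1·3=23≤23, 1·4+2·3=10≤11, objective 51.
(m,n)=(2,4): 5·2+1·4=14≤23, 1·2+2·4=10≤11, objective 48.
The best lattice point is (3,4), giving 54.

54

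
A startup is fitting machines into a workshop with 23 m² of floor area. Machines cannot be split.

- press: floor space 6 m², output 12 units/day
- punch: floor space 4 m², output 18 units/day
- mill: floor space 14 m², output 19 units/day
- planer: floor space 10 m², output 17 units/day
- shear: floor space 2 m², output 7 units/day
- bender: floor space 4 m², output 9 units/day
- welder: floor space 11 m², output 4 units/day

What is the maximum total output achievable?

54

This is a 0-1 knapsack instance.
Allowing fractional choices, the relaxed optimum would be about 57.9, but machines are indivisible.
press + punch + planer + shear: floor space 6 + 4 + 10 + 2 = 22 ≤ 23, output 12 + 18 + 17 + 7 = 54.
press + punch + planer: floor space 6 + 4 + 10 = 20 ≤ 23, output 12 + 18 + 17 = 47.
punch + planer + shear + bender: floor space 4 + 10 + 2 + 4 = 20 ≤ 23, output 18 + 17 + 7 + 9 = 51.
Best is press, punch, planer, and shear with total output 54.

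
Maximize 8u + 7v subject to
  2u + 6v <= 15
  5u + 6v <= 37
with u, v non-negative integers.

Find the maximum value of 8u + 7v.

(u,v)=(7,0): 2·7+6·0=14≤15, 5·7+6·0=35≤37, objective 56.
(u,v)=(6,0): 2·6+6·0=12≤15, 5·6+6·0=30≤37, objective 48.
Maximum is 56 at (u,v)=(7,0).

56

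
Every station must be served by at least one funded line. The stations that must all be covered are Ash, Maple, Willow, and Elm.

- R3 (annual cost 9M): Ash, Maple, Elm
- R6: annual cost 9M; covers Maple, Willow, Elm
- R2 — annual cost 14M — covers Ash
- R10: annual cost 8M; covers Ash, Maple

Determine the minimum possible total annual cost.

17

The greedy cost-per-new-station heuristic would pick R3 and R6 for 18, but a cheaper cover exists.
Choose R6 and R10: together they cover Ash, Maple, Willow, Elm — every station.
Total annual cost: 9 + 8 = 17.
No cover costs less than 17.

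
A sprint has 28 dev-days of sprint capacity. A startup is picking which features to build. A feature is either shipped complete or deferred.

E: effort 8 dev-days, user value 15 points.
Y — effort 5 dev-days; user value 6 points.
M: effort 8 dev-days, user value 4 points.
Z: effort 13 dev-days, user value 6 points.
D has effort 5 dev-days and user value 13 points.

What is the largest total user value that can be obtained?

Allowing fractional choices, the relaxed optimum would be about 38.9, but features are indivisible.
E + Z + D: effort 8 + 13 + 5 = 26 ≤ 28, user value 15 + 6 + 13 = 34.
E + Y + D: effort 8 + 5 + 5 = 18 ≤ 28, user value 15 + 6 + 13 = 34.
E + Y + M + D: effort 8 + 5 + 8 + 5 = 26 ≤ 28, user value 15 + 6 + 4 + 13 = 38.
Best is E, Y, M, and D with total user value 38.

38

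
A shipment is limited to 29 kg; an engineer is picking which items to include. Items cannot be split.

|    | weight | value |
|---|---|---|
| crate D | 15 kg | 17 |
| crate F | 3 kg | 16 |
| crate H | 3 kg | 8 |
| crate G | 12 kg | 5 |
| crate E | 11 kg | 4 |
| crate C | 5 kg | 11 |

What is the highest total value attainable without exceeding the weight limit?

Treat it as a binary knapsack problem.
Take crate D, crate F, crate H, and crate C: weight 15 + 3 + 3 + 5 = 26 ≤ 29, value 17 + 16 + 8 + 11 = 52.
No other feasible combination does better.

52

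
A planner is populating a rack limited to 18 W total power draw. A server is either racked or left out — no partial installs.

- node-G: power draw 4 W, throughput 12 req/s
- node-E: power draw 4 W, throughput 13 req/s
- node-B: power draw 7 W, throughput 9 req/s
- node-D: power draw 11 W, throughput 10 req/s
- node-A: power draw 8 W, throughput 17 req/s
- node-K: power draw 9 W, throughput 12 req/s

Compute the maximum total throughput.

This is an integer program with binary decision variables.
node-G + node-E + node-K: power draw 4 + 4 + 9 = 17 ≤ 18, throughput 12 + 13 + 12 = 37.
node-G + node-E + node-A: power draw 4 + 4 + 8 = 16 ≤ 18, throughput 12 + 13 + 17 = 42.
node-G + node-E + node-B: power draw 4 + 4 + 7 = 15 ≤ 18, throughput 12 + 13 + 9 = 34.
Best is node-G, node-E, and node-A with total throughput 42.

42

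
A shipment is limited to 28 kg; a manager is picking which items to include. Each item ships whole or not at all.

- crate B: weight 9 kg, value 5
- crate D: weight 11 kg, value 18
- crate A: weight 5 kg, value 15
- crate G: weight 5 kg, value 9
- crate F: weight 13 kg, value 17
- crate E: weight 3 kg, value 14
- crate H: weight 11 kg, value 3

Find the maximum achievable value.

Allowing fractional choices, the relaxed optimum would be about 61.2, but items are indivisible.
crate D + crate A + crate G + crate E: weight 11 + 5 + 5 + 3 = 24 ≤ 28, value 18 + 15 + 9 + 14 = 56.
crate B + crate D + crate A + crate E: weight 9 + 11 + 5 + 3 = 28 ≤ 28, value 5 + 18 + 15 + 14 = 52.
crate A + crate G + crate F + crate E: weight 5 + 5 + 13 + 3 = 26 ≤ 28, value 15 + 9 + 17 + 14 = 55.
Best is crate D, crate A, crate G, and crate E with total value 56.

56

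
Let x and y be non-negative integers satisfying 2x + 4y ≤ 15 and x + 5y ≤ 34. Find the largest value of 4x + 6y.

Relaxing integrality, the LP optimum is 30.00 at (x,y) = (7.5, 0), which is not an integer point.
(x,y)=(7,0): 2·7+4·0=14≤15, 1·7+5·0=7≤34, objective 28.
(x,y)=(6,0): 2·6+4·0=12≤15, 1·6+5·0=6≤34, objective 24.
No feasible integer point exceeds 28.

28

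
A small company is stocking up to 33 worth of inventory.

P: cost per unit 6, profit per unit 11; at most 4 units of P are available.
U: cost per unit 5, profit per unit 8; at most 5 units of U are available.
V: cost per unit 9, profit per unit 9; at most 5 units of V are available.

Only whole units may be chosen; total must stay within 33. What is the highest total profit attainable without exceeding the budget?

57

2×P and 4×U: cost 32 ≤ 33, profit 2·11 + 4·8 = 54.
3×P and 3×U: cost 33 ≤ 33, profit 3·11 + 3·8 = 57.
Best is 57.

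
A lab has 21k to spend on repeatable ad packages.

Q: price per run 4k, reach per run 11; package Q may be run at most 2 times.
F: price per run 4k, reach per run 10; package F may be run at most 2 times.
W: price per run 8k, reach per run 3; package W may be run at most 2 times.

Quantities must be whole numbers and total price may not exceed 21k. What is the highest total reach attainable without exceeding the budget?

42

Q has the best ratio (11/4); taking only Q gives at most 2×11 = 22 (stopped by the supply cap of 2).
Mixing does better — 2×Q and 2×F: price 16 ≤ 21, reach 2·11 + 2·10 = 42.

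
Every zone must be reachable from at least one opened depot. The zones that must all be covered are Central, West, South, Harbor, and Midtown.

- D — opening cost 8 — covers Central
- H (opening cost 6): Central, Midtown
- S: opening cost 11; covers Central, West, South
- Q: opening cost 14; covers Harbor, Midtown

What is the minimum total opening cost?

25

The greedy cost-per-new-zone heuristic would pick H, S, and Q for 31, but a cheaper cover exists.
Choose S and Q: together they cover Central, West, South, Harbor, Midtown — every zone.
Total opening cost: 11 + 14 = 25.
No cover costs less than 25.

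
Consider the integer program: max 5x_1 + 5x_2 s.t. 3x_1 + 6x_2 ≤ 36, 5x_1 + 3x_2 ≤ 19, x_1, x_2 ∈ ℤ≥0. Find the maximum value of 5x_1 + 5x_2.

The continuous relaxation peaks at (0.286, 5.86) with value 30.71; rounding to a feasible lattice point costs some objective.
(x_1,x_2)=(0,6): 3·0+6·6=36≤36, 5·0+3·6=18≤19, objective 30.
(x_1,x_2)=(1,4): 3·1+6·4=27≤36, 5·1+3·4=17≤19, objective 25.
(x_1,x_2)=(0,5): 3·0+6·5=30≤36, 5·0+3·5=15≤19, objective 25.
The best lattice point is (0,6), giving 30.

30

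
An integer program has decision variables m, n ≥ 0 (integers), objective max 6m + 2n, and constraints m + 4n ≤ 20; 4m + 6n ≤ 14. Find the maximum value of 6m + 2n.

The continuous relaxation peaks at (3.5, 0) with value 21.00; rounding to a feasible lattice point costs some objective.
(m,n)=(3,0): 1·3+4·0=3≤20, 4·3+6·0=12≤14, objective 18.
(m,n)=(2,1): 1·2+4·1=6≤20, 4·2+6·1=14≤14, objective 14.
No feasible integer point exceeds 18.

18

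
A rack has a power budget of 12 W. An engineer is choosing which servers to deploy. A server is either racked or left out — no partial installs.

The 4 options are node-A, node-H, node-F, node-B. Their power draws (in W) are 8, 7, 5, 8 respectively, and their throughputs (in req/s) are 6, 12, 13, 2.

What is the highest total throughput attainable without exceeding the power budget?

25

node-H + node-F: power draw 7 + 5 = 12 ≤ 12, throughput 12 + 13 = 25.
node-F: power draw 5 ≤ 12, throughput 13.
Best is node-H and node-F with total throughput 25.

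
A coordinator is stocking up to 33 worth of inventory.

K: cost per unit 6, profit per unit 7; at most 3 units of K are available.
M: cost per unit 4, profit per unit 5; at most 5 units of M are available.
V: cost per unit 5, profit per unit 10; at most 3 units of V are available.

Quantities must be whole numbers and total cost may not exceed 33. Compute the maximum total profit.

Take 1×K, 3×M, and 3×V: cost 33 ≤ 33, profit 1·7 + 3·5 + 3·10 = 52.
V has the best ratio (10/5) and is taken to its limit of 3; remaining capacity is filled optimally with the others.

52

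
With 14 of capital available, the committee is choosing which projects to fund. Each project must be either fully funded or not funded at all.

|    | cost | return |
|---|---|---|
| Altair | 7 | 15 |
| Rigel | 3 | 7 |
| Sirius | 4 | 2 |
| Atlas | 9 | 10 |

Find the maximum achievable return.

Altair + Rigel + Sirius: cost 7 + 3 + 4 = 14 ≤ 14, return 15 + 7 + 2 = 24.
Altair + Rigel: cost 7 + 3 = 10 ≤ 14, return 15 + 7 = 22.
Best is Altair, Rigel, and Sirius with total return 24.

24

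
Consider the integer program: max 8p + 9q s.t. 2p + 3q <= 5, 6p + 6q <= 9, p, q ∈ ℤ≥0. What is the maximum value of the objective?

9

The continuous relaxation peaks at (0, 1.5) with value 13.50; rounding to a feasible lattice point costs some objective.
(p,q)=(0,1) is feasible, giving 9.
(p,q)=(1,0) is feasible, giving 8.
(p,q)=(0,0) is feasible, giving 0.
Maximum is 9 at (p,q)=(0,1).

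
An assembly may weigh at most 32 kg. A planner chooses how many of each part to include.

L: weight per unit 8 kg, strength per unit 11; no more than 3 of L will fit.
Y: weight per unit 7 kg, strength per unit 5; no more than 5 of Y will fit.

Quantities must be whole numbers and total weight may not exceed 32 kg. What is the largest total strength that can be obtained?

38

L has the best ratio (11/8); taking only L gives at most 3×11 = 33 (stopped by the supply cap of 3).
Mixing does better — 3×L and 1×Y: weight 31 ≤ 32, strength 3·11 + 1·5 = 38.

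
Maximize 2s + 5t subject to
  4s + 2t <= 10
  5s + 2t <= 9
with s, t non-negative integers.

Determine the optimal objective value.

20

The continuous relaxation peaks at (0, 4.5) with value 22.50; rounding to a feasible lattice point costs some objective.
(s,t)=(0,4): 4·0+2·4=8≤10, 5·0+2·4=8≤9, objective 20.
(s,t)=(0,3): 4·0+2·3=6≤10, 5·0+2·3=6≤9, objective 15.
The best lattice point is (0,4), giving 20.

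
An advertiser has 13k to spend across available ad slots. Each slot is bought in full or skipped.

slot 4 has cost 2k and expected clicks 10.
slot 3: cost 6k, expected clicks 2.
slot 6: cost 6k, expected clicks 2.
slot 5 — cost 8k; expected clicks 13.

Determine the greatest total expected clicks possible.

23

Allowing fractional choices, the relaxed optimum would be about 24.0, but ad slots are indivisible.
slot 4 + slot 5: cost 2 + 8 = 10 ≤ 13, expected clicks 10 + 13 = 23.
slot 5: cost 8 ≤ 13, expected clicks 13.
slot 4 + slot 3: cost 2 + 6 = 8 ≤ 13, expected clicks 10 + 2 = 12.
Best is slot 4 and slot 5 with total expected clicks 23.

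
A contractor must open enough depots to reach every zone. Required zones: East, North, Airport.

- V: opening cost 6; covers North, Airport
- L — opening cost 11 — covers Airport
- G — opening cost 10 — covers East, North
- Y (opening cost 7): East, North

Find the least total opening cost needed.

13

This is an integer covering problem.
Choose V and Y: together they cover East, North, Airport — every zone.
Total opening cost: 6 + 7 = 13.
No cover costs less than 13.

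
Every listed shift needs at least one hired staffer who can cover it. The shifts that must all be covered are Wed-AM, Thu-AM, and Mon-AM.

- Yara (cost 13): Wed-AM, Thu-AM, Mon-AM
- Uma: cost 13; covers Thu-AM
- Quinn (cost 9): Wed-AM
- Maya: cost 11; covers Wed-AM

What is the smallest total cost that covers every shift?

13

This is a weighted set-cover instance.
Yara alone covers Wed-AM, Thu-AM, Mon-AM — every shift.
Total cost: 13.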